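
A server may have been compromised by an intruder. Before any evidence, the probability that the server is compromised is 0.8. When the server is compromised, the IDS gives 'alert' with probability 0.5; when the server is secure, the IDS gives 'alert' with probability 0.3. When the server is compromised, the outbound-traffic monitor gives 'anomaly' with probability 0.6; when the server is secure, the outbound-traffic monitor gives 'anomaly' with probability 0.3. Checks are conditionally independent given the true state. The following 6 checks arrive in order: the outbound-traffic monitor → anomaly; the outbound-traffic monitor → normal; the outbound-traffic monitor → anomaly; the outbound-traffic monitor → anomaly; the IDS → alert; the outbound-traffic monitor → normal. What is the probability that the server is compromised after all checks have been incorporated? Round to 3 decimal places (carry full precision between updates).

Apply Bayes' rule sequentially, carrying P(compromised) forward.
After the outbound-traffic monitor='anomaly': P(compromised) = 0.6·0.8000 / (0.6·0.8000 + 0.3·0.2000) ≈ 0.8889
After the outbound-traffic monitor='normal': P(compromised) = 0.4·0.8889 / (0.4·0.8889 + 0.7·0.1111) ≈ 0.8205
After the outbound-traffic monitor='anomaly': P(compromised) = 0.6·0.8205 / (0.6·0.8205 + 0.3·0.1795) ≈ 0.9014
After the outbound-traffic monitor='anomaly': P(compromised) = 0.6·0.9014 / (0.6·0.9014 + 0.3·0.0986) ≈ 0.9481
After the IDS='alert': P(compromised) = 0.5·0.9481 / (0.5·0.9481 + 0.3·0.0519) ≈ 0.9682
After the outbound-traffic monitor='normal': P(compromised) = 0.4·0.9682 / (0.4·0.9682 + 0.7·0.0318) ≈ 0.9457

0.946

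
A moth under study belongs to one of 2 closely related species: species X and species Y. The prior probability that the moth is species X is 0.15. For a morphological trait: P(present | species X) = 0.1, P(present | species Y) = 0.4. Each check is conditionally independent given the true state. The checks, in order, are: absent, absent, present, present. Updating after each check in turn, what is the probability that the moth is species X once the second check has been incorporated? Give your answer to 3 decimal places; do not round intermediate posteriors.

0.284

Apply Bayes' rule sequentially, carrying P(species X) forward.
After 'absent': P(species X) = 0.9·0.1500 / (0.9·0.1500 + 0.6·0.8500) ≈ 0.2093
After 'absent': P(species X) = 0.9·0.2093 / (0.9·0.2093 + 0.6·0.7907) ≈ 0.2842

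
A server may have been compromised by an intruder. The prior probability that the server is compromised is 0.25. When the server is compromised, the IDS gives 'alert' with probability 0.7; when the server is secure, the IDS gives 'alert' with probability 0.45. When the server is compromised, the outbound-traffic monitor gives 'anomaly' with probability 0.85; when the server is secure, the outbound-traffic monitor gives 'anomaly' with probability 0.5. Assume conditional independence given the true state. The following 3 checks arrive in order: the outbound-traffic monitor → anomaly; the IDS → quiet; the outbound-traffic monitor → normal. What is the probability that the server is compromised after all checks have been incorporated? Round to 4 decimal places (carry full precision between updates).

0.0849

After the outbound-traffic monitor='anomaly': P(compromised) = 0.85·0.2500 / (0.85·0.2500 + 0.5·0.7500) ≈ 0.3617
After the IDS='quiet': P(compromised) = 0.3·0.3617 / (0.3·0.3617 + 0.55·0.6383) ≈ 0.2361
After the outbound-traffic monitor='normal': P(compromised) = 0.15·0.2361 / (0.15·0.2361 + 0.5·0.7639) ≈ 0.0849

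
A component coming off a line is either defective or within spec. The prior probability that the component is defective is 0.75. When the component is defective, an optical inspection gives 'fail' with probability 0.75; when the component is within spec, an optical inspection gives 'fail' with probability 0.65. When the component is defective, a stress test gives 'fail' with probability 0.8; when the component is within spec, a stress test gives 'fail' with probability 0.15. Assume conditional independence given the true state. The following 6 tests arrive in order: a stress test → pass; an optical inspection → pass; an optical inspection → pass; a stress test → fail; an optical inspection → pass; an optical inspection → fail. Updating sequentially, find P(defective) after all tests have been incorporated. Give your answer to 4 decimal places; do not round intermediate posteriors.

0.6129

After a stress test='pass': P(defective) = 0.2·0.7500 / (0.2·0.7500 + 0.85·0.2500) ≈ 0.4138
After an optical inspection='pass': P(defective) = 0.25·0.4138 / (0.25·0.4138 + 0.35·0.5862) ≈ 0.3352
After an optical inspection='pass': P(defective) = 0.25·0.3352 / (0.25·0.3352 + 0.35·0.6648) ≈ 0.2648
After a stress test='fail': P(defective) = 0.8·0.2648 / (0.8·0.2648 + 0.15·0.7352) ≈ 0.6576
After an optical inspection='pass': P(defective) = 0.25·0.6576 / (0.25·0.6576 + 0.35·0.3424) ≈ 0.5784
After an optical inspection='fail': P(defective) = 0.75·0.5784 / (0.75·0.5784 + 0.65·0.4216) ≈ 0.6129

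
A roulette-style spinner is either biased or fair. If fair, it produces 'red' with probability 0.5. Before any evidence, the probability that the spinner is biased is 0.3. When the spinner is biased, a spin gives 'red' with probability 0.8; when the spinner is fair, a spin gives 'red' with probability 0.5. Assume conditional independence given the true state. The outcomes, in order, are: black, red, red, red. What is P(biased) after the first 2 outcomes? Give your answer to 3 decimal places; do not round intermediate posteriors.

After 'black': P(biased) = 0.2·0.3000 / (0.2·0.3000 + 0.5·0.7000) ≈ 0.1463
After 'red': P(biased) = 0.8·0.1463 / (0.8·0.1463 + 0.5·0.8537) ≈ 0.2152

0.215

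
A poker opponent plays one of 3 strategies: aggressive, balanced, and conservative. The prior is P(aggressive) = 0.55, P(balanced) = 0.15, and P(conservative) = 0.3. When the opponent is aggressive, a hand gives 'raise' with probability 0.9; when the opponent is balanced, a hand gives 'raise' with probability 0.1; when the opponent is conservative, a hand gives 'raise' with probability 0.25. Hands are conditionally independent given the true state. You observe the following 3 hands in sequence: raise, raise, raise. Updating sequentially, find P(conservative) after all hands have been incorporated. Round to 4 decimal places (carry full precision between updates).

After 'raise': normaliser = 0.9·0.5500 + 0.1·0.1500 + 0.25·0.3000; P(aggressive) ≈ 0.8462, P(balanced) ≈ 0.0256, P(conservative) ≈ 0.1282
After 'raise': normaliser = 0.9·0.8462 + 0.1·0.0256 + 0.25·0.1282; P(aggressive) ≈ 0.9565, P(balanced) ≈ 0.0032, P(conservative) ≈ 0.0403
After 'raise': normaliser = 0.9·0.9565 + 0.1·0.0032 + 0.25·0.0403; P(aggressive) ≈ 0.9881, P(balanced) ≈ 0.0004, P(conservative) ≈ 0.0116

0.0116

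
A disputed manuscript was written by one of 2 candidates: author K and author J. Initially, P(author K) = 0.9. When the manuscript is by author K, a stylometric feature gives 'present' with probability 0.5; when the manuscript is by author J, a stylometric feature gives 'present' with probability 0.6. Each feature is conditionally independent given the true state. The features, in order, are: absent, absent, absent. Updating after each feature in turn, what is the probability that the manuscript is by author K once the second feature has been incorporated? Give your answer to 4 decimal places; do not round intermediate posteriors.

After 'absent': P(author K) = 0.5·0.9000 / (0.5·0.9000 + 0.4·0.1000) ≈ 0.9184
After 'absent': P(author K) = 0.5·0.9184 / (0.5·0.9184 + 0.4·0.0816) ≈ 0.9336

0.9336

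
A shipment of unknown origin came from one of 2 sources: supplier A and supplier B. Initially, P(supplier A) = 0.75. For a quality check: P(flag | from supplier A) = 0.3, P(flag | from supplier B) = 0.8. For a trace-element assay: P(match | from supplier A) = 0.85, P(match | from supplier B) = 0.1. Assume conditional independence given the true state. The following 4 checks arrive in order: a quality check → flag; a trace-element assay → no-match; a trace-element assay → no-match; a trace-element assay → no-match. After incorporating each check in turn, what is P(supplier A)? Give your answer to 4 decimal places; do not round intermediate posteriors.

0.0052

After a quality check='flag': P(supplier A) = 0.3·0.7500 / (0.3·0.7500 + 0.8·0.2500) ≈ 0.5294
After a trace-element assay='no-match': P(supplier A) = 0.15·0.5294 / (0.15·0.5294 + 0.9·0.4706) ≈ 0.1579
After a trace-element assay='no-match': P(supplier A) = 0.15·0.1579 / (0.15·0.1579 + 0.9·0.8421) ≈ 0.0303
After a trace-element assay='no-match': P(supplier A) = 0.15·0.0303 / (0.15·0.0303 + 0.9·0.9697) ≈ 0.0052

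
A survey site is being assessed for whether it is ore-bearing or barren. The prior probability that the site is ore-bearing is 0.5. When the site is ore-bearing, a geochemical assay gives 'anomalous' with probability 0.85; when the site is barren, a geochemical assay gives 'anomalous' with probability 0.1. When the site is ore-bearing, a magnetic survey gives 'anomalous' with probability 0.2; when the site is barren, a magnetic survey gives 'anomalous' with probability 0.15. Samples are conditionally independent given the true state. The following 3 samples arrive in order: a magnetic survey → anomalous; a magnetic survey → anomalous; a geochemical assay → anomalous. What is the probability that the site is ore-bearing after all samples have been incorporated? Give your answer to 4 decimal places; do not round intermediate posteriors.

0.9379

After a magnetic survey='anomalous': P(ore) = 0.2·0.5000 / (0.2·0.5000 + 0.15·0.5000) ≈ 0.5714
After a magnetic survey='anomalous': P(ore) = 0.2·0.5714 / (0.2·0.5714 + 0.15·0.4286) ≈ 0.6400
After a geochemical assay='anomalous': P(ore) = 0.85·0.6400 / (0.85·0.6400 + 0.1·0.3600) ≈ 0.9379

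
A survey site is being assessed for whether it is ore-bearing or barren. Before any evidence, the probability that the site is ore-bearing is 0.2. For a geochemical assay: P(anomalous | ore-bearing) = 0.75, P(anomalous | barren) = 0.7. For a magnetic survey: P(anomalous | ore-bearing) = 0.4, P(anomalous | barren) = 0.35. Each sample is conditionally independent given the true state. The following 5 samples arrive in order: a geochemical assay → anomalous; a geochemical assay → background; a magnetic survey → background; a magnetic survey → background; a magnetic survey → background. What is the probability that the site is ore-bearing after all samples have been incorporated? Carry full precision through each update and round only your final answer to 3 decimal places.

0.149

After a geochemical assay='anomalous': P(ore) = 0.75·0.2000 / (0.75·0.2000 + 0.7·0.8000) ≈ 0.2113
After a geochemical assay='background': P(ore) = 0.25·0.2113 / (0.25·0.2113 + 0.3·0.7887) ≈ 0.1825
After a magnetic survey='background': P(ore) = 0.6·0.1825 / (0.6·0.1825 + 0.65·0.8175) ≈ 0.1708
After a magnetic survey='background': P(ore) = 0.6·0.1708 / (0.6·0.1708 + 0.65·0.8292) ≈ 0.1598
After a magnetic survey='background': P(ore) = 0.6·0.1598 / (0.6·0.1598 + 0.65·0.8402) ≈ 0.1493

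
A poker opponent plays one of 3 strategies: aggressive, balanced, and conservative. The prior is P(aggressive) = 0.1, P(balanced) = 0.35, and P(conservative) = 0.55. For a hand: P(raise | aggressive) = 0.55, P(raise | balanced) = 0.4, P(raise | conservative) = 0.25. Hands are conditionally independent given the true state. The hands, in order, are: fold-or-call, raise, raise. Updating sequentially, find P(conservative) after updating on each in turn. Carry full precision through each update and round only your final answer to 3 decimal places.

0.353

After 'fold-or-call': normaliser = 0.45·0.1000 + 0.6·0.3500 + 0.75·0.5500; P(aggressive) ≈ 0.0674, P(balanced) ≈ 0.3146, P(conservative) ≈ 0.6180
After 'raise': normaliser = 0.55·0.0674 + 0.4·0.3146 + 0.25·0.6180; P(aggressive) ≈ 0.1168, P(balanced) ≈ 0.3965, P(conservative) ≈ 0.4867
After 'raise': normaliser = 0.55·0.1168 + 0.4·0.3965 + 0.25·0.4867; P(aggressive) ≈ 0.1865, P(balanced) ≈ 0.4603, P(conservative) ≈ 0.3532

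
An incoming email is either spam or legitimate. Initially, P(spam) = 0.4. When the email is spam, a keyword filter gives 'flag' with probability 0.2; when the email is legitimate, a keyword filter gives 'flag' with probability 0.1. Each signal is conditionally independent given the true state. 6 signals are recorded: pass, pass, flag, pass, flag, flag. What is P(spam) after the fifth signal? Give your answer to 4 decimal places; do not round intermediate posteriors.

Each posterior becomes the prior for the next update.
After 'pass': P(spam) = 0.8·0.4000 / (0.8·0.4000 + 0.9·0.6000) ≈ 0.3721
After 'pass': P(spam) = 0.8·0.3721 / (0.8·0.3721 + 0.9·0.6279) ≈ 0.3450
After 'flag': P(spam) = 0.2·0.3450 / (0.2·0.3450 + 0.1·0.6550) ≈ 0.5130
After 'pass': P(spam) = 0.8·0.5130 / (0.8·0.5130 + 0.9·0.4870) ≈ 0.4836
After 'flag': P(spam) = 0.2·0.4836 / (0.2·0.4836 + 0.1·0.5164) ≈ 0.6519

0.6519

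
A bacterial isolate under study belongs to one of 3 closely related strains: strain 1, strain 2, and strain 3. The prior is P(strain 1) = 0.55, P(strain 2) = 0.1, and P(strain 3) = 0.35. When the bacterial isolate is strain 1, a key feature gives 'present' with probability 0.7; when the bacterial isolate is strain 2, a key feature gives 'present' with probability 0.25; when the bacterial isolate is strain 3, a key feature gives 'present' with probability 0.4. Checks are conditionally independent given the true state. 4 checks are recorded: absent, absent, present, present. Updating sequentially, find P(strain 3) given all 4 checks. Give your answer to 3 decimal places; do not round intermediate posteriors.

0.421

Each posterior becomes the prior for the next update.
After 'absent': normaliser = 0.3·0.5500 + 0.75·0.1000 + 0.6·0.3500; P(strain 1) ≈ 0.3667, P(strain 2) ≈ 0.1667, P(strain 3) ≈ 0.4667
After 'absent': normaliser = 0.3·0.3667 + 0.75·0.1667 + 0.6·0.4667; P(strain 1) ≈ 0.2136, P(strain 2) ≈ 0.2427, P(strain 3) ≈ 0.5437
After 'present': normaliser = 0.7·0.2136 + 0.25·0.2427 + 0.4·0.5437; P(strain 1) ≈ 0.3496, P(strain 2) ≈ 0.1419, P(strain 3) ≈ 0.5085
After 'present': normaliser = 0.7·0.3496 + 0.25·0.1419 + 0.4·0.5085; P(strain 1) ≈ 0.5060, P(strain 2) ≈ 0.0733, P(strain 3) ≈ 0.4206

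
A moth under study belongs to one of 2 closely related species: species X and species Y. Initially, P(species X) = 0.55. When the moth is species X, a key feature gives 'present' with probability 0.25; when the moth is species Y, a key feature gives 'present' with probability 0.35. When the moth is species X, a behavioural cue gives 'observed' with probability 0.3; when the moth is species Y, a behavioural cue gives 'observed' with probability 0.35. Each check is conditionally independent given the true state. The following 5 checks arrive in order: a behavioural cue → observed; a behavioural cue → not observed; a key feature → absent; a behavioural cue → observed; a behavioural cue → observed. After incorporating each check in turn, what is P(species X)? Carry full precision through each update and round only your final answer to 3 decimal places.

0.489

After a behavioural cue='observed': P(species X) = 0.3·0.5500 / (0.3·0.5500 + 0.35·0.4500) ≈ 0.5116
After a behavioural cue='not observed': P(species X) = 0.7·0.5116 / (0.7·0.5116 + 0.65·0.4884) ≈ 0.5301
After a key feature='absent': P(species X) = 0.75·0.5301 / (0.75·0.5301 + 0.65·0.4699) ≈ 0.5656
After a behavioural cue='observed': P(species X) = 0.3·0.5656 / (0.3·0.5656 + 0.35·0.4344) ≈ 0.5274
After a behavioural cue='observed': P(species X) = 0.3·0.5274 / (0.3·0.5274 + 0.35·0.4726) ≈ 0.4889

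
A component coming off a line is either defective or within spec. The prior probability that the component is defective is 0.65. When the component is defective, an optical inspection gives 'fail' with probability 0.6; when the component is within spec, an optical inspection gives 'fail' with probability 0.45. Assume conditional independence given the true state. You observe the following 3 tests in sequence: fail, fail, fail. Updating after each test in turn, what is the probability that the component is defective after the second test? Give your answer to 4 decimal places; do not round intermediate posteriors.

0.7675

After 'fail': P(defective) = 0.6·0.6500 / (0.6·0.6500 + 0.45·0.3500) ≈ 0.7123
After 'fail': P(defective) = 0.6·0.7123 / (0.6·0.7123 + 0.45·0.2877) ≈ 0.7675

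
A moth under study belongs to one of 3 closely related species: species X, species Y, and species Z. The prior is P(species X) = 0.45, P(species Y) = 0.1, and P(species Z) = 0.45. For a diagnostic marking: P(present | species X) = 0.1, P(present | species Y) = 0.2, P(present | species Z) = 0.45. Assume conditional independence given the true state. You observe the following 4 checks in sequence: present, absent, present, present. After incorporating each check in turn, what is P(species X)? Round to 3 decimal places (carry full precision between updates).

0.017

After 'present': normaliser = 0.1·0.4500 + 0.2·0.1000 + 0.45·0.4500; P(species X) ≈ 0.1682, P(species Y) ≈ 0.0748, P(species Z) ≈ 0.7570
After 'absent': normaliser = 0.9·0.1682 + 0.8·0.0748 + 0.55·0.7570; P(species X) ≈ 0.2413, P(species Y) ≈ 0.0953, P(species Z) ≈ 0.6634
After 'present': normaliser = 0.1·0.2413 + 0.2·0.0953 + 0.45·0.6634; P(species X) ≈ 0.0706, P(species Y) ≈ 0.0558, P(species Z) ≈ 0.8736
After 'present': normaliser = 0.1·0.0706 + 0.2·0.0558 + 0.45·0.8736; P(species X) ≈ 0.0172, P(species Y) ≈ 0.0271, P(species Z) ≈ 0.9557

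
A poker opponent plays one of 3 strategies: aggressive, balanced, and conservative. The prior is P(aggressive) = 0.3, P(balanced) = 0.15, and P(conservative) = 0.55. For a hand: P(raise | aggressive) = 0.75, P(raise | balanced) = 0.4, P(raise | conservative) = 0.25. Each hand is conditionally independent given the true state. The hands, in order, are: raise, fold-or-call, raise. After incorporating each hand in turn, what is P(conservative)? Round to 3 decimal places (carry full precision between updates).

After 'raise': normaliser = 0.75·0.3000 + 0.4·0.1500 + 0.25·0.5500; P(aggressive) ≈ 0.5325, P(balanced) ≈ 0.1420, P(conservative) ≈ 0.3254
After 'fold-or-call': normaliser = 0.25·0.5325 + 0.6·0.1420 + 0.75·0.3254; P(aggressive) ≈ 0.2879, P(balanced) ≈ 0.1843, P(conservative) ≈ 0.5278
After 'raise': normaliser = 0.75·0.2879 + 0.4·0.1843 + 0.25·0.5278; P(aggressive) ≈ 0.5122, P(balanced) ≈ 0.1748, P(conservative) ≈ 0.3130

0.313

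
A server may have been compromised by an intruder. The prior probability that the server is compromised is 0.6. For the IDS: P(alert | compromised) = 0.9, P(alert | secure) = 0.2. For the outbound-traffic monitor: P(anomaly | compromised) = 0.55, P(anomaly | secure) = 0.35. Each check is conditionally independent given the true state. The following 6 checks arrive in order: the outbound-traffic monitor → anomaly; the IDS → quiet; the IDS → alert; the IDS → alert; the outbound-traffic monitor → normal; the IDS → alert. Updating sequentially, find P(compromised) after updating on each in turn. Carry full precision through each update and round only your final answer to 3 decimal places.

After the outbound-traffic monitor='anomaly': P(compromised) = 0.55·0.6000 / (0.55·0.6000 + 0.35·0.4000) ≈ 0.7021
After the IDS='quiet': P(compromised) = 0.1·0.7021 / (0.1·0.7021 + 0.8·0.2979) ≈ 0.2276
After the IDS='alert': P(compromised) = 0.9·0.2276 / (0.9·0.2276 + 0.2·0.7724) ≈ 0.5701
After the IDS='alert': P(compromised) = 0.9·0.5701 / (0.9·0.5701 + 0.2·0.4299) ≈ 0.8565
After the outbound-traffic monitor='normal': P(compromised) = 0.45·0.8565 / (0.45·0.8565 + 0.65·0.1435) ≈ 0.8051
After the IDS='alert': P(compromised) = 0.9·0.8051 / (0.9·0.8051 + 0.2·0.1949) ≈ 0.9489

0.949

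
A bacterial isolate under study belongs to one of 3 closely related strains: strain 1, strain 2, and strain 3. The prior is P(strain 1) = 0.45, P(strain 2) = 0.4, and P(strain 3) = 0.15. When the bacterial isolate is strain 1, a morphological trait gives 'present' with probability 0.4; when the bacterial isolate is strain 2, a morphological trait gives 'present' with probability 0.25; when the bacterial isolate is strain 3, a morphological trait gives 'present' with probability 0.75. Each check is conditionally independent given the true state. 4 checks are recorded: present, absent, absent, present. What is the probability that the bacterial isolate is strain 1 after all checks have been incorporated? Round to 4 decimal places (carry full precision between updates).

0.5727

After 'present': normaliser = 0.4·0.4500 + 0.25·0.4000 + 0.75·0.1500; P(strain 1) ≈ 0.4586, P(strain 2) ≈ 0.2548, P(strain 3) ≈ 0.2866
After 'absent': normaliser = 0.6·0.4586 + 0.75·0.2548 + 0.25·0.2866; P(strain 1) ≈ 0.5115, P(strain 2) ≈ 0.3552, P(strain 3) ≈ 0.1332
After 'absent': normaliser = 0.6·0.5115 + 0.75·0.3552 + 0.25·0.1332; P(strain 1) ≈ 0.5059, P(strain 2) ≈ 0.4392, P(strain 3) ≈ 0.0549
After 'present': normaliser = 0.4·0.5059 + 0.25·0.4392 + 0.75·0.0549; P(strain 1) ≈ 0.5727, P(strain 2) ≈ 0.3107, P(strain 3) ≈ 0.1165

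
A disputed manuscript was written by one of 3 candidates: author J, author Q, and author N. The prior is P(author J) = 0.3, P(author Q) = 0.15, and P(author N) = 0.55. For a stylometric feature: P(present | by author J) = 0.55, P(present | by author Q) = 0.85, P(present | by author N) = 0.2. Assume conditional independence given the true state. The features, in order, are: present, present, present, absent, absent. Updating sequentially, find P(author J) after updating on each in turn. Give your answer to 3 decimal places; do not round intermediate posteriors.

After 'present': normaliser = 0.55·0.3000 + 0.85·0.1500 + 0.2·0.5500; P(author J) ≈ 0.4099, P(author Q) ≈ 0.3168, P(author N) ≈ 0.2733
After 'present': normaliser = 0.55·0.4099 + 0.85·0.3168 + 0.2·0.2733; P(author J) ≈ 0.4104, P(author Q) ≈ 0.4901, P(author N) ≈ 0.0995
After 'present': normaliser = 0.55·0.4104 + 0.85·0.4901 + 0.2·0.0995; P(author J) ≈ 0.3409, P(author Q) ≈ 0.6291, P(author N) ≈ 0.0300
After 'absent': normaliser = 0.45·0.3409 + 0.15·0.6291 + 0.8·0.0300; P(author J) ≈ 0.5644, P(author Q) ≈ 0.3472, P(author N) ≈ 0.0884
After 'absent': normaliser = 0.45·0.5644 + 0.15·0.3472 + 0.8·0.0884; P(author J) ≈ 0.6740, P(author Q) ≈ 0.1382, P(author N) ≈ 0.1878

0.674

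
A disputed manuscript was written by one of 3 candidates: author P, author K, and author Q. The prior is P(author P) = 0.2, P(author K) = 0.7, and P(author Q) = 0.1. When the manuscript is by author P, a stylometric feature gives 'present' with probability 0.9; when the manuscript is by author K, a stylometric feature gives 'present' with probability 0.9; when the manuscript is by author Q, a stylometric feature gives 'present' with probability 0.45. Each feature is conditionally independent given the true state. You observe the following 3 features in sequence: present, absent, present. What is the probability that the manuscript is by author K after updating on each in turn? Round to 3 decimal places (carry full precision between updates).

After 'present': normaliser = 0.9·0.2000 + 0.9·0.7000 + 0.45·0.1000; P(author P) ≈ 0.2105, P(author K) ≈ 0.7368, P(author Q) ≈ 0.0526
After 'absent': normaliser = 0.1·0.2105 + 0.1·0.7368 + 0.55·0.0526; P(author P) ≈ 0.1702, P(author K) ≈ 0.5957, P(author Q) ≈ 0.2340
After 'present': normaliser = 0.9·0.1702 + 0.9·0.5957 + 0.45·0.2340; P(author P) ≈ 0.1928, P(author K) ≈ 0.6747, P(author Q) ≈ 0.1325

0.675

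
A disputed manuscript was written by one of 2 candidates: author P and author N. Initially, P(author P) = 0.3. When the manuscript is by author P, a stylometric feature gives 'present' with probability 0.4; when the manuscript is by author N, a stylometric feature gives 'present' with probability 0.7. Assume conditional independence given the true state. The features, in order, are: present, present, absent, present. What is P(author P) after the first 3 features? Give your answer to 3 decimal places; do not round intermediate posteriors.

After 'present': P(author P) = 0.4·0.3000 / (0.4·0.3000 + 0.7·0.7000) ≈ 0.1967
After 'present': P(author P) = 0.4·0.1967 / (0.4·0.1967 + 0.7·0.8033) ≈ 0.1228
After 'absent': P(author P) = 0.6·0.1228 / (0.6·0.1228 + 0.3·0.8772) ≈ 0.2187

0.219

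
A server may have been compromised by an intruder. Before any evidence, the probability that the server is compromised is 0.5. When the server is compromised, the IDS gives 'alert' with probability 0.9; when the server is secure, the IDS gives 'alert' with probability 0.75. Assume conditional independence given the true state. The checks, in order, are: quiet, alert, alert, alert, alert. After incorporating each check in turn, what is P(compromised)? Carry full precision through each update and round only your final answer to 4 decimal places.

After 'quiet': P(compromised) = 0.1·0.5000 / (0.1·0.5000 + 0.25·0.5000) ≈ 0.2857
After 'alert': P(compromised) = 0.9·0.2857 / (0.9·0.2857 + 0.75·0.7143) ≈ 0.3243
After 'alert': P(compromised) = 0.9·0.3243 / (0.9·0.3243 + 0.75·0.6757) ≈ 0.3655
After 'alert': P(compromised) = 0.9·0.3655 / (0.9·0.3655 + 0.75·0.6345) ≈ 0.4087
After 'alert': P(compromised) = 0.9·0.4087 / (0.9·0.4087 + 0.75·0.5913) ≈ 0.4534

0.4534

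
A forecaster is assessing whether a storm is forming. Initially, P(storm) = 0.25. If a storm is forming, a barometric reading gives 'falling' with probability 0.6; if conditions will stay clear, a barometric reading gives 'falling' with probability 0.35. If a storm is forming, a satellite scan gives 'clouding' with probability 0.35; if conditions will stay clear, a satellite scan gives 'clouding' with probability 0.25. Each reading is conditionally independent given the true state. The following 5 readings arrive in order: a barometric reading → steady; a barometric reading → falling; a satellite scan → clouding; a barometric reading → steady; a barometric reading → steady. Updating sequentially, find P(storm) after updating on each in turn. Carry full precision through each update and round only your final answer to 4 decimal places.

After a barometric reading='steady': P(storm) = 0.4·0.2500 / (0.4·0.2500 + 0.65·0.7500) ≈ 0.1702
After a barometric reading='falling': P(storm) = 0.6·0.1702 / (0.6·0.1702 + 0.35·0.8298) ≈ 0.2602
After a satellite scan='clouding': P(storm) = 0.35·0.2602 / (0.35·0.2602 + 0.25·0.7398) ≈ 0.3299
After a barometric reading='steady': P(storm) = 0.4·0.3299 / (0.4·0.3299 + 0.65·0.6701) ≈ 0.2325
After a barometric reading='steady': P(storm) = 0.4·0.2325 / (0.4·0.2325 + 0.65·0.7675) ≈ 0.1571

0.1571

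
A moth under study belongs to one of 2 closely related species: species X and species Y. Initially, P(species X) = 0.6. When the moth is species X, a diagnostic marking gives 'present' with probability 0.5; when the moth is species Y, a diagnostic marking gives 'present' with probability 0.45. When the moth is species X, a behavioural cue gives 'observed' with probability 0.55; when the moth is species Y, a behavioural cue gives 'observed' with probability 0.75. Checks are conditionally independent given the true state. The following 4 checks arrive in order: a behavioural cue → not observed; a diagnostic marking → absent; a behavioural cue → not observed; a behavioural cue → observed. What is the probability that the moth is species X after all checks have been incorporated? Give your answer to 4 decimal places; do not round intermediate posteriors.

0.7642

After a behavioural cue='not observed': P(species X) = 0.45·0.6000 / (0.45·0.6000 + 0.25·0.4000) ≈ 0.7297
After a diagnostic marking='absent': P(species X) = 0.5·0.7297 / (0.5·0.7297 + 0.55·0.2703) ≈ 0.7105
After a behavioural cue='not observed': P(species X) = 0.45·0.7105 / (0.45·0.7105 + 0.25·0.2895) ≈ 0.8154
After a behavioural cue='observed': P(species X) = 0.55·0.8154 / (0.55·0.8154 + 0.75·0.1846) ≈ 0.7642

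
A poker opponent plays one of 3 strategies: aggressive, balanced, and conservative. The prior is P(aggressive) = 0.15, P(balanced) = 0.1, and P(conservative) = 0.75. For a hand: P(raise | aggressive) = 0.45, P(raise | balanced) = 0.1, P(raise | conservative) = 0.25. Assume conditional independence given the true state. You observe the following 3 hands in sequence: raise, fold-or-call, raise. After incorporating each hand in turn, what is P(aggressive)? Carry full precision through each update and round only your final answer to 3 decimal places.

0.317

After 'raise': normaliser = 0.45·0.1500 + 0.1·0.1000 + 0.25·0.7500; P(aggressive) ≈ 0.2547, P(balanced) ≈ 0.0377, P(conservative) ≈ 0.7075
After 'fold-or-call': normaliser = 0.55·0.2547 + 0.9·0.0377 + 0.75·0.7075; P(aggressive) ≈ 0.1988, P(balanced) ≈ 0.0482, P(conservative) ≈ 0.7530
After 'raise': normaliser = 0.45·0.1988 + 0.1·0.0482 + 0.25·0.7530; P(aggressive) ≈ 0.3166, P(balanced) ≈ 0.0171, P(conservative) ≈ 0.6663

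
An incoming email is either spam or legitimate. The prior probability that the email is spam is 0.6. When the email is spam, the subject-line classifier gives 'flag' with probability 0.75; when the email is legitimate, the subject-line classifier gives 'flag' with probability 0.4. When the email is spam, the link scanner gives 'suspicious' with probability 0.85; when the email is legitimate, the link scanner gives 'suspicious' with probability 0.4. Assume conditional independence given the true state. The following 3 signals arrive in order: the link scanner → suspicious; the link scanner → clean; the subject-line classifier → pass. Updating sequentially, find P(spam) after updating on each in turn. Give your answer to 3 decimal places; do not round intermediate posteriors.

After the link scanner='suspicious': P(spam) = 0.85·0.6000 / (0.85·0.6000 + 0.4·0.4000) ≈ 0.7612
After the link scanner='clean': P(spam) = 0.15·0.7612 / (0.15·0.7612 + 0.6·0.2388) ≈ 0.4435
After the subject-line classifier='pass': P(spam) = 0.25·0.4435 / (0.25·0.4435 + 0.6·0.5565) ≈ 0.2493

0.249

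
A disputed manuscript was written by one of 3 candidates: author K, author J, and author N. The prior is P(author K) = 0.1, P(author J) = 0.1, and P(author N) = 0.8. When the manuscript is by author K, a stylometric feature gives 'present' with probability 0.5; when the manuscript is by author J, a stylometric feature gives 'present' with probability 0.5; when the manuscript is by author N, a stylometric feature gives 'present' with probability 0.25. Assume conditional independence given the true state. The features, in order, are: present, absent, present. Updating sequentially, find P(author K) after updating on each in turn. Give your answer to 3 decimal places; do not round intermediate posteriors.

Each posterior becomes the prior for the next update.
After 'present': normaliser = 0.5·0.1000 + 0.5·0.1000 + 0.25·0.8000; P(author K) ≈ 0.1667, P(author J) ≈ 0.1667, P(author N) ≈ 0.6667
After 'absent': normaliser = 0.5·0.1667 + 0.5·0.1667 + 0.75·0.6667; P(author K) ≈ 0.1250, P(author J) ≈ 0.1250, P(author N) ≈ 0.7500
After 'present': normaliser = 0.5·0.1250 + 0.5·0.1250 + 0.25·0.7500; P(author K) ≈ 0.2000, P(author J) ≈ 0.2000, P(author N) ≈ 0.6000

0.200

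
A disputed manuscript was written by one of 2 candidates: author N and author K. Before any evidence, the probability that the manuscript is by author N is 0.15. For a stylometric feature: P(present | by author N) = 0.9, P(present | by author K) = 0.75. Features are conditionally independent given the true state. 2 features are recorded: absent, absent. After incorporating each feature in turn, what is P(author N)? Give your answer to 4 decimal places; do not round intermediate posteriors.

Each posterior becomes the prior for the next update.
After 'absent': P(author N) = 0.1·0.1500 / (0.1·0.1500 + 0.25·0.8500) ≈ 0.0659
After 'absent': P(author N) = 0.1·0.0659 / (0.1·0.0659 + 0.25·0.9341) ≈ 0.0275

0.0275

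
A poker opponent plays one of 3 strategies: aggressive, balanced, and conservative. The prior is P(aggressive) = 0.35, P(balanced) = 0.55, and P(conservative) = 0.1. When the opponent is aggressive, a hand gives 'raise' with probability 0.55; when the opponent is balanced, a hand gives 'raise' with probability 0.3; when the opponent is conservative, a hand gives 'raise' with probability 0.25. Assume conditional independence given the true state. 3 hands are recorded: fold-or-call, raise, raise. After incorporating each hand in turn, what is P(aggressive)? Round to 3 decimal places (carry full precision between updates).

Apply Bayes' rule sequentially, carrying P(aggressive) forward.
After 'fold-or-call': normaliser = 0.45·0.3500 + 0.7·0.5500 + 0.75·0.1000; P(aggressive) ≈ 0.2551, P(balanced) ≈ 0.6235, P(conservative) ≈ 0.1215
After 'raise': normaliser = 0.55·0.2551 + 0.3·0.6235 + 0.25·0.1215; P(aggressive) ≈ 0.3922, P(balanced) ≈ 0.5229, P(conservative) ≈ 0.0849
After 'raise': normaliser = 0.55·0.3922 + 0.3·0.5229 + 0.25·0.0849; P(aggressive) ≈ 0.5477, P(balanced) ≈ 0.3984, P(conservative) ≈ 0.0539

0.548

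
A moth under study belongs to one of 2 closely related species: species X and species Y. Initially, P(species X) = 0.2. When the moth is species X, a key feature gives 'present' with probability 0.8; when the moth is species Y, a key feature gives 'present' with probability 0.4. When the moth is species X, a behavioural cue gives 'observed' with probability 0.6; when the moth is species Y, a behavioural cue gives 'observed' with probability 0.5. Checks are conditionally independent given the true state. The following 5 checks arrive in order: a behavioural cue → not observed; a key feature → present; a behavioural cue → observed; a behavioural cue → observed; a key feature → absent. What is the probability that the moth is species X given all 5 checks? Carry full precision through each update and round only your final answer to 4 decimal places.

Apply Bayes' rule sequentially, carrying P(species X) forward.
After a behavioural cue='not observed': P(species X) = 0.4·0.2000 / (0.4·0.2000 + 0.5·0.8000) ≈ 0.1667
After a key feature='present': P(species X) = 0.8·0.1667 / (0.8·0.1667 + 0.4·0.8333) ≈ 0.2857
After a behavioural cue='observed': P(species X) = 0.6·0.2857 / (0.6·0.2857 + 0.5·0.7143) ≈ 0.3243
After a behavioural cue='observed': P(species X) = 0.6·0.3243 / (0.6·0.3243 + 0.5·0.6757) ≈ 0.3655
After a key feature='absent': P(species X) = 0.2·0.3655 / (0.2·0.3655 + 0.6·0.6345) ≈ 0.1611

0.1611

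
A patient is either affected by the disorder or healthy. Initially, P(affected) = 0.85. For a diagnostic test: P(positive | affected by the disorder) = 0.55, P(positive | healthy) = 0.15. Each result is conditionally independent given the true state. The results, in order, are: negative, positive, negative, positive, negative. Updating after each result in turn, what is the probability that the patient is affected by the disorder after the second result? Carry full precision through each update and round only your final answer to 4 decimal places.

After 'negative': P(affected) = 0.45·0.8500 / (0.45·0.8500 + 0.85·0.1500) ≈ 0.7500
After 'positive': P(affected) = 0.55·0.7500 / (0.55·0.7500 + 0.15·0.2500) ≈ 0.9167

0.9167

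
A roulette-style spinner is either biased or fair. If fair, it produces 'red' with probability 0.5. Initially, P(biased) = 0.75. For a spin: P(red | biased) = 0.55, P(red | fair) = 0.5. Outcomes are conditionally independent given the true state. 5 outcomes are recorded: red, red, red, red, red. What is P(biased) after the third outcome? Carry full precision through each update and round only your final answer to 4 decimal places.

0.7997

After 'red': P(biased) = 0.55·0.7500 / (0.55·0.7500 + 0.5·0.2500) ≈ 0.7674
After 'red': P(biased) = 0.55·0.7674 / (0.55·0.7674 + 0.5·0.2326) ≈ 0.7840
After 'red': P(biased) = 0.55·0.7840 / (0.55·0.7840 + 0.5·0.2160) ≈ 0.7997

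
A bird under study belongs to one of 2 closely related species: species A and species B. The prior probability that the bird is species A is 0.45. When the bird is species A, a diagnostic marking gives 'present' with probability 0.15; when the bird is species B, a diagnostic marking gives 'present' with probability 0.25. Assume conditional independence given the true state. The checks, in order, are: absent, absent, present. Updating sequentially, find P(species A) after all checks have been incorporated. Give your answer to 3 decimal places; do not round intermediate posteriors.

After 'absent': P(species A) = 0.85·0.4500 / (0.85·0.4500 + 0.75·0.5500) ≈ 0.4811
After 'absent': P(species A) = 0.85·0.4811 / (0.85·0.4811 + 0.75·0.5189) ≈ 0.5124
After 'present': P(species A) = 0.15·0.5124 / (0.15·0.5124 + 0.25·0.4876) ≈ 0.3867

0.387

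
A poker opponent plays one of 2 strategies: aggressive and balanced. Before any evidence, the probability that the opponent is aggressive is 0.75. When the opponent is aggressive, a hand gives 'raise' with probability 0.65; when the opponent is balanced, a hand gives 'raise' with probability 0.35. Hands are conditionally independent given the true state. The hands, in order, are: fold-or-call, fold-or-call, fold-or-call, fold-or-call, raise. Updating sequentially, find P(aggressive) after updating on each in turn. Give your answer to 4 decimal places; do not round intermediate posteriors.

Each posterior becomes the prior for the next update.
After 'fold-or-call': P(aggressive) = 0.35·0.7500 / (0.35·0.7500 + 0.65·0.2500) ≈ 0.6176
After 'fold-or-call': P(aggressive) = 0.35·0.6176 / (0.35·0.6176 + 0.65·0.3824) ≈ 0.4652
After 'fold-or-call': P(aggressive) = 0.35·0.4652 / (0.35·0.4652 + 0.65·0.5348) ≈ 0.3190
After 'fold-or-call': P(aggressive) = 0.35·0.3190 / (0.35·0.3190 + 0.65·0.6810) ≈ 0.2014
After 'raise': P(aggressive) = 0.65·0.2014 / (0.65·0.2014 + 0.35·0.7986) ≈ 0.3190

0.3190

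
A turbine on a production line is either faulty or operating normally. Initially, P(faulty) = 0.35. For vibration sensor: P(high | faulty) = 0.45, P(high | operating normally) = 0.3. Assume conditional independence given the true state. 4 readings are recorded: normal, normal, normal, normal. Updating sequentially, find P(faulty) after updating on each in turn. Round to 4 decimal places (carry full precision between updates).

Apply Bayes' rule sequentially, carrying P(faulty) forward.
After 'normal': P(faulty) = 0.55·0.3500 / (0.55·0.3500 + 0.7·0.6500) ≈ 0.2973
After 'normal': P(faulty) = 0.55·0.2973 / (0.55·0.2973 + 0.7·0.7027) ≈ 0.2495
After 'normal': P(faulty) = 0.55·0.2495 / (0.55·0.2495 + 0.7·0.7505) ≈ 0.2071
After 'normal': P(faulty) = 0.55·0.2071 / (0.55·0.2071 + 0.7·0.7929) ≈ 0.1703

0.1703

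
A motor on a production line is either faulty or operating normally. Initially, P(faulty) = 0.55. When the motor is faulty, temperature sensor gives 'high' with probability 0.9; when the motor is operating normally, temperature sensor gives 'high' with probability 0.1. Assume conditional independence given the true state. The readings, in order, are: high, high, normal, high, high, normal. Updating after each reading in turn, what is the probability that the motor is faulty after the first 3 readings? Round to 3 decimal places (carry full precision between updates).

After 'high': P(faulty) = 0.9·0.5500 / (0.9·0.5500 + 0.1·0.4500) ≈ 0.9167
After 'high': P(faulty) = 0.9·0.9167 / (0.9·0.9167 + 0.1·0.0833) ≈ 0.9900
After 'normal': P(faulty) = 0.1·0.9900 / (0.1·0.9900 + 0.9·0.0100) ≈ 0.9167

0.917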